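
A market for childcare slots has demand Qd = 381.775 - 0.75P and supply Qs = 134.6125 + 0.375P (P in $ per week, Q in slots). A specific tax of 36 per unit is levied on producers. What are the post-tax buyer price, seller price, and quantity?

With a tax of 36 on producers, they supply based on the net price P_s = P_b - 36, so Qs = 121.1125 + 0.375P_b.
Equate demand and the shifted supply: 381.775 - 0.75P_b = 121.1125 + 0.375P_b, giving 1.125P_b = 260.6625, so P_b = 231.7.
So P_s = 195.7 and the quantity traded is Q = 381.775 - 0.75(231.7) = 208.

P_b = 231.7, P_s = 195.7, Q = 208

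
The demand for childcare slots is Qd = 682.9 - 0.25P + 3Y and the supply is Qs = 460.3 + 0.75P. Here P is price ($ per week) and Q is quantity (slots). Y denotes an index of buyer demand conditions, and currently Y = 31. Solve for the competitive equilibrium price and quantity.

With Y = 31, demand is Qd = 775.9 - 0.25P.
The market clears where 775.9 - 0.25P = 460.3 + 0.75P. Rearranging, P = 315.6, hence P* = 315.6.
Plugging P* into demand: Q* = 775.9 - 0.25(315.6) = 697.

P* = 315.6, Q* = 697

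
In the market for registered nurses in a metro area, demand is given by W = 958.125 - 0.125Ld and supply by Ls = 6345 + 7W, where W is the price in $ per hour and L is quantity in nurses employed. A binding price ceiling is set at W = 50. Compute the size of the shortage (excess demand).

Solving each curve for L: Ld = 7665 - 8W.
With W fixed at 50, quantity demanded is 7265 and quantity supplied is 6695.
Shortage = Ld - Ls = 7265 - 6695 = 570.

Shortage = 570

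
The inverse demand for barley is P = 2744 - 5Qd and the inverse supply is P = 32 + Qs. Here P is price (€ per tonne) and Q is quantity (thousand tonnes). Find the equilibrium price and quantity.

P* = 484, Q* = 452

In direct form, Qd = 548.8 - 0.2P and Qs = -32 + P.
The market clears where 548.8 - 0.2P = -32 + P. Rearranging, 1.2P = 580.8, hence P* = 484.
Then Q* = 548.8 - 0.2(484) = 452.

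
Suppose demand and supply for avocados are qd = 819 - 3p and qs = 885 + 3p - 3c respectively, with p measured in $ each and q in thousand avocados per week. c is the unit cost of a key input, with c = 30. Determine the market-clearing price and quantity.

With c = 30, supply is qs = 795 + 3p.
The market clears where 819 - 3p = 795 + 3p. Rearranging, 6p = 24, hence p* = 4.
Then q* = 819 - 3(4) = 807.

p* = 4, q* = 807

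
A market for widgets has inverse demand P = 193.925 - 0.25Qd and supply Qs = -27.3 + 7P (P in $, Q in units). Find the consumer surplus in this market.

Rewriting in direct form: Qd = 775.7 - 4P.
At equilibrium Qd = Qs, so 775.7 - 4P = -27.3 + 7P; collecting terms, 803 = 11P and P* = 73.
Substitute back: Q* = 775.7 - 4(73) = 483.7.
Demand choke price (Qd = 0): P = 775.7/4 = 193.925. Consumer surplus = ½ × (193.925 - 73) × 483.7 = 29245.71125.

Consumer surplus = 29245.71125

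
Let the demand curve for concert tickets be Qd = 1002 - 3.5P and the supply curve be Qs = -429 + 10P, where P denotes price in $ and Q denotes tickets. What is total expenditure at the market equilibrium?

Total expenditure = 66886

At equilibrium Qd = Qs, so 1002 - 3.5P = -429 + 10P; collecting terms, 1431 = 13.5P and P* = 106.
Substitute back: Q* = 1002 - 3.5(106) = 631.
Total expenditure = P* × Q* = 106 × 631 = 66886.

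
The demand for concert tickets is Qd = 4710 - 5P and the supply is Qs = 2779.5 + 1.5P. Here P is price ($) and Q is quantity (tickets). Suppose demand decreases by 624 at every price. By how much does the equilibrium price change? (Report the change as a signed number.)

ΔP = -96

At equilibrium Qd = Qs, so 4710 - 5P = 2779.5 + 1.5P; collecting terms, 1930.5 = 6.5P and P* = 297.
Substitute back: Q* = 4710 - 5(297) = 3225.
After the shift, demand is Qd = 4086 - 5P.
New equilibrium: 1306.5 = 6.5P, so P = 201 and Q = 3081.
ΔP = 201 - 297 = -96.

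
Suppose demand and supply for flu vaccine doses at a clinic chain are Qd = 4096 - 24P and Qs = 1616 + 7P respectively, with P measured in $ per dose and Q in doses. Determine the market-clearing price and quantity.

Equating demand and supply, 4096 - 24P = 1616 + 7P gives 31P = 2480, so P* = 80.
Substitute back: Q* = 4096 - 24(80) = 2176.

P* = 80, Q* = 2176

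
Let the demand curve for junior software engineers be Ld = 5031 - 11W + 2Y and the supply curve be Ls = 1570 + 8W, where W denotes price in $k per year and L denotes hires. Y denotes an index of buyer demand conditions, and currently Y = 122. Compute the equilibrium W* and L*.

W* = 195, L* = 3130

With Y = 122, demand is Ld = 5275 - 11W.
The market clears where 5275 - 11W = 1570 + 8W. Rearranging, 19W = 3705, hence W* = 195.
Plugging W* into demand: L* = 5275 - 11(195) = 3130.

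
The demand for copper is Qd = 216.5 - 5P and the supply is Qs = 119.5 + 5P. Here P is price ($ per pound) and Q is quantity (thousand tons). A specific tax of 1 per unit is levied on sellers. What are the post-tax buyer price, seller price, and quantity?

P_b = 10.2, P_s = 9.2, Q = 165.5

The tax drives a wedge P_b - P_s = 1. Substituting P_s = P_b - 1 into supply: Qs = 114.5 + 5P_b.
Set Qd = Qs: 216.5 - 5P_b = 114.5 + 5P_b, so 102 = 10P_b and P_b = 10.2.
Then P_s = 10.2 - 1 = 9.2 and Q = 216.5 - 5(10.2) = 165.5.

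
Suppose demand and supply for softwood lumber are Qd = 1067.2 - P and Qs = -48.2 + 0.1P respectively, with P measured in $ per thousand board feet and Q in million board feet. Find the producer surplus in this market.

Equating demand and supply, 1067.2 - P = -48.2 + 0.1P gives 1.1P = 1115.4, so P* = 1014.
Plugging P* into demand: Q* = 1067.2 - 1014 = 53.2.
Supply choke price (Qs = 0): P = 482. Producer surplus = ½ × (1014 - 482) × 53.2 = 14151.2.

Producer surplus = 14151.2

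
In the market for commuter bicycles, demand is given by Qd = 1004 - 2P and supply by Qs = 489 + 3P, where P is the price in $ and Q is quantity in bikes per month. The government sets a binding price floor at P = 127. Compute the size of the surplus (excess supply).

Evaluating both curves at the floor price 127 gives Qd = 750, Qs = 870.
Surplus = Qs - Qd = 870 - 750 = 120.

Surplus = 120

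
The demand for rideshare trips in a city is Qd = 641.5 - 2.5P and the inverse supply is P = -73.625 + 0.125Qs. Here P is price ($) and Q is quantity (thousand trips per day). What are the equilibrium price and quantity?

In direct form, Qs = 589 + 8P.
At equilibrium Qd = Qs, so 641.5 - 2.5P = 589 + 8P; collecting terms, 52.5 = 10.5P and P* = 5.
Then Q* = 641.5 - 2.5(5) = 629.

P* = 5, Q* = 629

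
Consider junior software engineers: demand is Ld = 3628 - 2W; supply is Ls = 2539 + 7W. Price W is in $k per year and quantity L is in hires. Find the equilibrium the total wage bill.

The total wage bill = 409706

Equating demand and supply, 3628 - 2W = 2539 + 7W gives 9W = 1089, so W* = 121.
From the demand curve, L* = 3628 - 2(121) = 3386.
The total wage bill = W* × L* = 121 × 3386 = 409706.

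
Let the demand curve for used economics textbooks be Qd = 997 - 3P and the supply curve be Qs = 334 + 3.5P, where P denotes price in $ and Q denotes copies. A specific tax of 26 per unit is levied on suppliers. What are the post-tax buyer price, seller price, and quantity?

With a tax of 26 on suppliers, they supply based on the net price P_s = P_b - 26, so Qs = 243 + 3.5P_b.
Market clearing requires 997 - 3P_b = 243 + 3.5P_b; hence 754 = 6.5P_b and P_b = 116.
So P_s = 90 and the quantity traded is Q = 997 - 3(116) = 649.

P_b = 116, P_s = 90, Q = 649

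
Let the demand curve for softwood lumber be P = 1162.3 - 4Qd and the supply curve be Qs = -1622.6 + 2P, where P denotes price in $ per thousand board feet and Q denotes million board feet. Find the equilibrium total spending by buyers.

Inverting to quantity form: Qd = 290.575 - 0.25P.
Set Qd = Qs: 290.575 - 0.25P = -1622.6 + 2P, so 1913.175 = 2.25P and P* = 850.3.
Plugging P* into demand: Q* = 290.575 - 0.25(850.3) = 78.
Total spending by buyers = P* × Q* = 850.3 × 78 = 66323.4.

Total spending by buyers = 66323.4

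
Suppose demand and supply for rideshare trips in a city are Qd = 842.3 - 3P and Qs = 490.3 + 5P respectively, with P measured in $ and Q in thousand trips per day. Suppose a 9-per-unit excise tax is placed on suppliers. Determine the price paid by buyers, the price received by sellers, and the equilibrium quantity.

P_b = 49.625, P_s = 40.625, Q = 693.425

With a tax of 9 on suppliers, they supply based on the net price P_s = P_b - 9, so Qs = 445.3 + 5P_b.
Equate demand and the shifted supply: 842.3 - 3P_b = 445.3 + 5P_b, giving 8P_b = 397, so P_b = 49.625.
So P_s = 40.625 and the quantity traded is Q = 842.3 - 3(49.625) = 693.425.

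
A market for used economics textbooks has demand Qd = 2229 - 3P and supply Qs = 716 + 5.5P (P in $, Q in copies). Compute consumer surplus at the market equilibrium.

Consumer surplus = 478837.5

At equilibrium Qd = Qs, so 2229 - 3P = 716 + 5.5P; collecting terms, 1513 = 8.5P and P* = 178.
Then Q* = 2229 - 3(178) = 1695.
Demand choke price (Qd = 0): P = 2229/3 = 743. Consumer surplus = ½ × (743 - 178) × 1695 = 478837.5.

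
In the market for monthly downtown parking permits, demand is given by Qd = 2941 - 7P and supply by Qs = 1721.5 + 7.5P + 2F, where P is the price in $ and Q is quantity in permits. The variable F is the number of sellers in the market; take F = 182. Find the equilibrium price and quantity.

P* = 59, Q* = 2528

With F = 182, supply is Qs = 2085.5 + 7.5P.
Equating demand and supply, 2941 - 7P = 2085.5 + 7.5P gives 14.5P = 855.5, so P* = 59.
Substitute back: Q* = 2941 - 7(59) = 2528.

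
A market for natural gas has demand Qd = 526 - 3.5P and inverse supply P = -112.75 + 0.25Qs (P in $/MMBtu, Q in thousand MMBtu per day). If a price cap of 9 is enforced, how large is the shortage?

Inverting to quantity form: Qs = 451 + 4P.
With P fixed at 9, quantity demanded is 494.5 and quantity supplied is 487.
Shortage = Qd - Qs = 494.5 - 487 = 7.5.

Shortage = 7.5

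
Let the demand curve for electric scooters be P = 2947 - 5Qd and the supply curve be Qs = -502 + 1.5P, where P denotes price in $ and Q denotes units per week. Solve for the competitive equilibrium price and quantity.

P* = 642, Q* = 461

Solving each curve for Q: Qd = 589.4 - 0.2P.
Set Qd = Qs: 589.4 - 0.2P = -502 + 1.5P, so 1091.4 = 1.7P and P* = 642.
Plugging P* into demand: Q* = 589.4 - 0.2(642) = 461.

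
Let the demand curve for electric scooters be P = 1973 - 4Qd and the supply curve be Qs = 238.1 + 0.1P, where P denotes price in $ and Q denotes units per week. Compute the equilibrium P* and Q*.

P* = 729, Q* = 311

Rewriting in direct form: Qd = 493.25 - 0.25P.
Set Qd = Qs: 493.25 - 0.25P = 238.1 + 0.1P, so 255.15 = 0.35P and P* = 729.
Then Q* = 493.25 - 0.25(729) = 311.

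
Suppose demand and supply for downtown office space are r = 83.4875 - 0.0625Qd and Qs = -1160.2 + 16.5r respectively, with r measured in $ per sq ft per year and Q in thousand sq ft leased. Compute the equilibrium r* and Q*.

r* = 76.8, Q* = 107

Rewriting in direct form: Qd = 1335.8 - 16r.
Set Qd = Qs: 1335.8 - 16r = -1160.2 + 16.5r, so 2496 = 32.5r and r* = 76.8.
Then Q* = 1335.8 - 16(76.8) = 107.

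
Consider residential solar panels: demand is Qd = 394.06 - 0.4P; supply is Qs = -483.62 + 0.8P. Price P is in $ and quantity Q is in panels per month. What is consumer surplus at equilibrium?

The market clears where 394.06 - 0.4P = -483.62 + 0.8P. Rearranging, 1.2P = 877.68, hence P* = 731.4.
Then Q* = 394.06 - 0.4(731.4) = 101.5.
Demand choke price (Qd = 0): P = 394.06/0.4 = 985.15. Consumer surplus = ½ × (985.15 - 731.4) × 101.5 = 12877.8125.

Consumer surplus = 12877.8125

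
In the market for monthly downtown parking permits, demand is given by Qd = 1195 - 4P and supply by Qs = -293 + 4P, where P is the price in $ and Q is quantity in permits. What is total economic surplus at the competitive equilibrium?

Equating demand and supply, 1195 - 4P = -293 + 4P gives 8P = 1488, so P* = 186.
Then Q* = 1195 - 4(186) = 451.
Demand choke price = 298.75; supply choke price = 73.25. CS = ½(298.75 - 186)(451) = 25425.125; PS = ½(186 - 73.25)(451) = 25425.125. Total surplus = 50850.25.

Total surplus = 50850.25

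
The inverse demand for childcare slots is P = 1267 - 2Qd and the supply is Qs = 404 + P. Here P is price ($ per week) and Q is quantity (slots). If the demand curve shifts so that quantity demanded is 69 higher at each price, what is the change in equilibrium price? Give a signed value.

ΔP = 46

Inverting to quantity form: Qd = 633.5 - 0.5P.
At equilibrium Qd = Qs, so 633.5 - 0.5P = 404 + P; collecting terms, 229.5 = 1.5P and P* = 153.
Substitute back: Q* = 633.5 - 0.5(153) = 557.
After the shift, demand is Qd = 702.5 - 0.5P.
New equilibrium: 298.5 = 1.5P, so P = 199 and Q = 603.
ΔP = 199 - 153 = 46.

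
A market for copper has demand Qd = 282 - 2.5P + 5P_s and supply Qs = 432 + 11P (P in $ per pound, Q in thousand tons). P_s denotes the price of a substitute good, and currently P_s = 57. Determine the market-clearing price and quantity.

With P_s = 57, demand is Qd = 567 - 2.5P.
Equating demand and supply, 567 - 2.5P = 432 + 11P gives 13.5P = 135, so P* = 10.
Plugging P* into demand: Q* = 567 - 2.5(10) = 542.

P* = 10, Q* = 542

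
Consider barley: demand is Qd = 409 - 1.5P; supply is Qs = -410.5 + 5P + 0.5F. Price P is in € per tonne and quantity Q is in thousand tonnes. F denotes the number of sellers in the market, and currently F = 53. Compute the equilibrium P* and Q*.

With F = 53, supply is Qs = -384 + 5P.
The market clears where 409 - 1.5P = -384 + 5P. Rearranging, 6.5P = 793, hence P* = 122.
Then Q* = 409 - 1.5(122) = 226.

P* = 122, Q* = 226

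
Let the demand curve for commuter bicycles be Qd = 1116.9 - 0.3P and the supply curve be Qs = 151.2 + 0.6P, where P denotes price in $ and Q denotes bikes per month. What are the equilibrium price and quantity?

Equating demand and supply, 1116.9 - 0.3P = 151.2 + 0.6P gives 0.9P = 965.7, so P* = 1073.
Then Q* = 1116.9 - 0.3(1073) = 795.

P* = 1073, Q* = 795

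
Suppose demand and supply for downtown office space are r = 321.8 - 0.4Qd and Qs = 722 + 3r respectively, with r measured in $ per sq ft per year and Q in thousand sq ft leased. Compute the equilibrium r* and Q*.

r* = 15, Q* = 767

Rewriting in direct form: Qd = 804.5 - 2.5r.
Set Qd = Qs: 804.5 - 2.5r = 722 + 3r, so 82.5 = 5.5r and r* = 15.
From the demand curve, Q* = 804.5 - 2.5(15) = 767.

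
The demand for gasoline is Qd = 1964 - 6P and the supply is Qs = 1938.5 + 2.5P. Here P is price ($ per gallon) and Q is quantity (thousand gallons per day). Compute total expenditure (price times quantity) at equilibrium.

At equilibrium Qd = Qs, so 1964 - 6P = 1938.5 + 2.5P; collecting terms, 25.5 = 8.5P and P* = 3.
Plugging P* into demand: Q* = 1964 - 6(3) = 1946.
Total expenditure = P* × Q* = 3 × 1946 = 5838.

Total expenditure = 5838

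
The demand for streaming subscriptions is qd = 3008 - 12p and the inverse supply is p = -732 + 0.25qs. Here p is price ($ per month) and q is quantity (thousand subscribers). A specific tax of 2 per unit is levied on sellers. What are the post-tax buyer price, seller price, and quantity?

p_b = 5.5, p_s = 3.5, q = 2942

Solving each curve for q: qs = 2928 + 4p.
With a tax of 2 on sellers, they supply based on the net price p_s = p_b - 2, so qs = 2920 + 4p_b.
Set qd = qs: 3008 - 12p_b = 2920 + 4p_b, so 88 = 16p_b and p_b = 5.5.
Then p_s = 5.5 - 2 = 3.5 and q = 3008 - 12(5.5) = 2942.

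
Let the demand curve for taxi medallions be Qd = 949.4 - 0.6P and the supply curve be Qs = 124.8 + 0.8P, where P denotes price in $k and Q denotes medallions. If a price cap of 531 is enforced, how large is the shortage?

With P fixed at 531, quantity demanded is 630.8 and quantity supplied is 549.6.
Shortage = Qd - Qs = 630.8 - 549.6 = 81.2.

Shortage = 81.2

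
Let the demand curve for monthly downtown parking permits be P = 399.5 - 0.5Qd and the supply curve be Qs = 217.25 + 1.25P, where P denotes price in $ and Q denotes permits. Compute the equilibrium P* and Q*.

Rewriting in direct form: Qd = 799 - 2P.
The market clears where 799 - 2P = 217.25 + 1.25P. Rearranging, 3.25P = 581.75, hence P* = 179.
Substitute back: Q* = 799 - 2(179) = 441.

P* = 179, Q* = 441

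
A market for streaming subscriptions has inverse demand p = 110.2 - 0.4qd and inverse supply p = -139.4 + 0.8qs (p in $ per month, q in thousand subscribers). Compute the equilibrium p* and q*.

Inverting to quantity form: qd = 275.5 - 2.5p and qs = 174.25 + 1.25p.
Set qd = qs: 275.5 - 2.5p = 174.25 + 1.25p, so 101.25 = 3.75p and p* = 27.
Substitute back: q* = 275.5 - 2.5(27) = 208.

p* = 27, q* = 208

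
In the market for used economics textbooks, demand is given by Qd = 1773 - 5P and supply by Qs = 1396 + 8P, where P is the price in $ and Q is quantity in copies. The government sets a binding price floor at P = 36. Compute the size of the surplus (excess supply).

With P fixed at 36, quantity demanded is 1593 and quantity supplied is 1684.
Surplus = Qs - Qd = 1684 - 1593 = 91.

Surplus = 91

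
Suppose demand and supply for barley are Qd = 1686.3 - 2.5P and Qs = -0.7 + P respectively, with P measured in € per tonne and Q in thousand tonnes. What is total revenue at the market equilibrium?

The market clears where 1686.3 - 2.5P = -0.7 + P. Rearranging, 3.5P = 1687, hence P* = 482.
Plugging P* into demand: Q* = 1686.3 - 2.5(482) = 481.3.
Total revenue = P* × Q* = 482 × 481.3 = 231986.6.

Total revenue = 231986.6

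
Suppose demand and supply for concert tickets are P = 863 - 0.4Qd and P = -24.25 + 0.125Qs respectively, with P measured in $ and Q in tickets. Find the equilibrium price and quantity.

P* = 187, Q* = 1690

Inverting to quantity form: Qd = 2157.5 - 2.5P and Qs = 194 + 8P.
Equating demand and supply, 2157.5 - 2.5P = 194 + 8P gives 10.5P = 1963.5, so P* = 187.
From the demand curve, Q* = 2157.5 - 2.5(187) = 1690.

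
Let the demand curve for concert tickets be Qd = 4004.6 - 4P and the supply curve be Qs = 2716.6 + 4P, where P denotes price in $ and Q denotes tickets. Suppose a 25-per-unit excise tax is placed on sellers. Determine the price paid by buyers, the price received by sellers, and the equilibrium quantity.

With a tax of 25 on sellers, they supply based on the net price P_s = P_b - 25, so Qs = 2616.6 + 4P_b.
Equate demand and the shifted supply: 4004.6 - 4P_b = 2616.6 + 4P_b, giving 8P_b = 1388, so P_b = 173.5.
So P_s = 148.5 and the quantity traded is Q = 4004.6 - 4(173.5) = 3310.6.

P_b = 173.5, P_s = 148.5, Q = 3310.6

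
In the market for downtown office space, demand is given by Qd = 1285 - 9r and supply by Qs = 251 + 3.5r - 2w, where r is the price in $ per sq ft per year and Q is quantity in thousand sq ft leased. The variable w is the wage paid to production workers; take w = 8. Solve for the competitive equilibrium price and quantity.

With w = 8, supply is Qs = 235 + 3.5r.
Set Qd = Qs: 1285 - 9r = 235 + 3.5r, so 1050 = 12.5r and r* = 84.
Plugging r* into demand: Q* = 1285 - 9(84) = 529.

r* = 84, Q* = 529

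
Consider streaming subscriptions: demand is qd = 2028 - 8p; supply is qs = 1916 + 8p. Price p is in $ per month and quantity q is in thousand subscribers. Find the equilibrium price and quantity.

Set qd = qs: 2028 - 8p = 1916 + 8p, so 112 = 16p and p* = 7.
Substitute back: q* = 2028 - 8(7) = 1972.

p* = 7, q* = 1972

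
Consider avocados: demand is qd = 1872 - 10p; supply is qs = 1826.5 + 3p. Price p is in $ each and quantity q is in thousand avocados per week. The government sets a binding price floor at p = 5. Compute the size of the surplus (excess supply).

Surplus = 19.5

Evaluating both curves at the floor price 5 gives qd = 1822, qs = 1841.5.
Surplus = qs - qd = 1841.5 - 1822 = 19.5.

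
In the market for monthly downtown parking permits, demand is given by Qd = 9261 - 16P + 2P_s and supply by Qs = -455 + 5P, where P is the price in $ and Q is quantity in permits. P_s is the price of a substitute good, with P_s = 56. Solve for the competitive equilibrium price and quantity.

P* = 468, Q* = 1885

With P_s = 56, demand is Qd = 9373 - 16P.
Equating demand and supply, 9373 - 16P = -455 + 5P gives 21P = 9828, so P* = 468.
Then Q* = 9373 - 16(468) = 1885.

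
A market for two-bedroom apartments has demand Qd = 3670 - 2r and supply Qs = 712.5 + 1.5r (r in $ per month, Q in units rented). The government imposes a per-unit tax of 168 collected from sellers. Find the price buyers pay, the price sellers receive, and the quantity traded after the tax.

The tax drives a wedge r_b - r_s = 168. Substituting r_s = r_b - 168 into supply: Qs = 460.5 + 1.5r_b.
Market clearing requires 3670 - 2r_b = 460.5 + 1.5r_b; hence 3209.5 = 3.5r_b and r_b = 917.
So r_s = 749 and the quantity traded is Q = 3670 - 2(917) = 1836.

r_b = 917, r_s = 749, Q = 1836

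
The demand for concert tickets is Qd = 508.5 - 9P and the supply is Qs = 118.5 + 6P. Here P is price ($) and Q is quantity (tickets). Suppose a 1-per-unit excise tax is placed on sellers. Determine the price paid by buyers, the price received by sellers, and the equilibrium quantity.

P_b = 26.4, P_s = 25.4, Q = 270.9

Sellers keep P_s = P_b - 1 per unit, so supply in terms of the buyer price is Qs = 112.5 + 6P_b.
Set Qd = Qs: 508.5 - 9P_b = 112.5 + 6P_b, so 396 = 15P_b and P_b = 26.4.
Then P_s = 26.4 - 1 = 25.4 and Q = 508.5 - 9(26.4) = 270.9.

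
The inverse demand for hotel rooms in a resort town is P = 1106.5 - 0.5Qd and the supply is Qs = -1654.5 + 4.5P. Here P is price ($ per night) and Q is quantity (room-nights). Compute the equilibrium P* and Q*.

In direct form, Qd = 2213 - 2P.
Equating demand and supply, 2213 - 2P = -1654.5 + 4.5P gives 6.5P = 3867.5, so P* = 595.
Then Q* = 2213 - 2(595) = 1023.

P* = 595, Q* = 1023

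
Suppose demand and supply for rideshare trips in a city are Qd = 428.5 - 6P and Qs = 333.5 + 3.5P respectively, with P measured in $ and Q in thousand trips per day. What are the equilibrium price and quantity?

P* = 10, Q* = 368.5

Equating demand and supply, 428.5 - 6P = 333.5 + 3.5P gives 9.5P = 95, so P* = 10.
Substitute back: Q* = 428.5 - 6(10) = 368.5.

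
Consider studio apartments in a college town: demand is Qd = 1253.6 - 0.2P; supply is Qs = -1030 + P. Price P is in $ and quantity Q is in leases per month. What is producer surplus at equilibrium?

Producer surplus = 381064.5

At equilibrium Qd = Qs, so 1253.6 - 0.2P = -1030 + P; collecting terms, 2283.6 = 1.2P and P* = 1903.
Substitute back: Q* = 1253.6 - 0.2(1903) = 873.
Supply choke price (Qs = 0): P = 1030. Producer surplus = ½ × (1903 - 1030) × 873 = 381064.5.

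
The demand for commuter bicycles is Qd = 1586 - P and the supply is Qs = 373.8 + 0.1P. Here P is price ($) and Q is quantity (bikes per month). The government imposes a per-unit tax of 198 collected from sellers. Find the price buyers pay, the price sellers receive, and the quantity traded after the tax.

P_b = 1120, P_s = 922, Q = 466

Sellers keep P_s = P_b - 198 per unit, so supply in terms of the buyer price is Qs = 354 + 0.1P_b.
Set Qd = Qs: 1586 - P_b = 354 + 0.1P_b, so 1232 = 1.1P_b and P_b = 1120.
So P_s = 922 and the quantity traded is Q = 1586 - 1120 = 466.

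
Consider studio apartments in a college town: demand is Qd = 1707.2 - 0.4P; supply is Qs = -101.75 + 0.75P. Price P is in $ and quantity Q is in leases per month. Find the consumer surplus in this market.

Consumer surplus = 1452605

The market clears where 1707.2 - 0.4P = -101.75 + 0.75P. Rearranging, 1.15P = 1808.95, hence P* = 1573.
Plugging P* into demand: Q* = 1707.2 - 0.4(1573) = 1078.
Demand choke price (Qd = 0): P = 1707.2/0.4 = 4268. Consumer surplus = ½ × (4268 - 1573) × 1078 = 1452605.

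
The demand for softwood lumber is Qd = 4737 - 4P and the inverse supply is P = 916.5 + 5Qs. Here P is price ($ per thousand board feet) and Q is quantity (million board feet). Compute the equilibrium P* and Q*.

P* = 1171.5, Q* = 51

Solving each curve for Q: Qs = -183.3 + 0.2P.
At equilibrium Qd = Qs, so 4737 - 4P = -183.3 + 0.2P; collecting terms, 4920.3 = 4.2P and P* = 1171.5.
Substitute back: Q* = 4737 - 4(1171.5) = 51.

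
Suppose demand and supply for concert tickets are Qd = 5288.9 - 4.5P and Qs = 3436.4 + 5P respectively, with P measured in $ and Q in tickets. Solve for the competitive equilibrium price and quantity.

Equating demand and supply, 5288.9 - 4.5P = 3436.4 + 5P gives 9.5P = 1852.5, so P* = 195.
Substitute back: Q* = 5288.9 - 4.5(195) = 4411.4.

P* = 195, Q* = 4411.4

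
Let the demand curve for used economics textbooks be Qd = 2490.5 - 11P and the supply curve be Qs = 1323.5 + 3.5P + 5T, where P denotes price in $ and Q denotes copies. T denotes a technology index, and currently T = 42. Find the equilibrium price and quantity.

P* = 66, Q* = 1764.5

With T = 42, supply is Qs = 1533.5 + 3.5P.
Set Qd = Qs: 2490.5 - 11P = 1533.5 + 3.5P, so 957 = 14.5P and P* = 66.
Then Q* = 2490.5 - 11(66) = 1764.5.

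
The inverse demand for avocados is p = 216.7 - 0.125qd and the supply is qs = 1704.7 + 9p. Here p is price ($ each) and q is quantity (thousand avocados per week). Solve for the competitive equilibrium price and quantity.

p* = 1.7, q* = 1720

In direct form, qd = 1733.6 - 8p.
Equating demand and supply, 1733.6 - 8p = 1704.7 + 9p gives 17p = 28.9, so p* = 1.7.
Then q* = 1733.6 - 8(1.7) = 1720.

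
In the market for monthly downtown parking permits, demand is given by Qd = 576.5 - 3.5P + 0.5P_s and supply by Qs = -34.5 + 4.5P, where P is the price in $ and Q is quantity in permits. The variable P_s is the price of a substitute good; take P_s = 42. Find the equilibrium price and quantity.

With P_s = 42, demand is Qd = 597.5 - 3.5P.
At equilibrium Qd = Qs, so 597.5 - 3.5P = -34.5 + 4.5P; collecting terms, 632 = 8P and P* = 79.
Substitute back: Q* = 597.5 - 3.5(79) = 321.

P* = 79, Q* = 321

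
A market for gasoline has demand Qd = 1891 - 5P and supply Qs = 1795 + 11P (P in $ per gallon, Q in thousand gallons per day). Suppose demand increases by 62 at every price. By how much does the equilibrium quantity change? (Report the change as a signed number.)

Set Qd = Qs: 1891 - 5P = 1795 + 11P, so 96 = 16P and P* = 6.
From the demand curve, Q* = 1891 - 5(6) = 1861.
After the shift, demand is Qd = 1953 - 5P.
Re-solving, 16P = 158 gives P = 9.875 and Q = 1903.625.
ΔQ = 1903.625 - 1861 = 42.625.

ΔQ = 42.625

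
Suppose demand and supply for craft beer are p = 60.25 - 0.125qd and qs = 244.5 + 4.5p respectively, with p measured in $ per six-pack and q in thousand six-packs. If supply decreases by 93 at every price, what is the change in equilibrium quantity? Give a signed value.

Solving each curve for q: qd = 482 - 8p.
At equilibrium qd = qs, so 482 - 8p = 244.5 + 4.5p; collecting terms, 237.5 = 12.5p and p* = 19.
Then q* = 482 - 8(19) = 330.
After the shift, supply is qs = 151.5 + 4.5p.
The new intersection has 330.5 = 12.5p, i.e. p = 26.44, q = 270.48.
Δq = 270.48 - 330 = -59.52.

Δq = -59.52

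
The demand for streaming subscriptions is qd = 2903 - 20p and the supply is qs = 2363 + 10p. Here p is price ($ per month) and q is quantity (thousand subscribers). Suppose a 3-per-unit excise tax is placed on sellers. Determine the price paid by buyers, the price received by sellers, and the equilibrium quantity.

Sellers keep p_s = p_b - 3 per unit, so supply in terms of the buyer price is qs = 2333 + 10p_b.
Equate demand and the shifted supply: 2903 - 20p_b = 2333 + 10p_b, giving 30p_b = 570, so p_b = 19.
Then p_s = 19 - 3 = 16 and q = 2903 - 20(19) = 2523.

p_b = 19, p_s = 16, q = 2523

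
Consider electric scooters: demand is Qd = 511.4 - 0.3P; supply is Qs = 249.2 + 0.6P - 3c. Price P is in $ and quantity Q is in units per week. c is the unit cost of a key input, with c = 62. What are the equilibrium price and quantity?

With c = 62, supply is Qs = 63.2 + 0.6P.
The market clears where 511.4 - 0.3P = 63.2 + 0.6P. Rearranging, 0.9P = 448.2, hence P* = 498.
From the demand curve, Q* = 511.4 - 0.3(498) = 362.

P* = 498, Q* = 362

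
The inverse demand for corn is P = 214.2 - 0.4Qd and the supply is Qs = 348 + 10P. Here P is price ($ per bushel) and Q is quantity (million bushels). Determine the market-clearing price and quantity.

Solving each curve for Q: Qd = 535.5 - 2.5P.
Set Qd = Qs: 535.5 - 2.5P = 348 + 10P, so 187.5 = 12.5P and P* = 15.
Plugging P* into demand: Q* = 535.5 - 2.5(15) = 498.

P* = 15, Q* = 498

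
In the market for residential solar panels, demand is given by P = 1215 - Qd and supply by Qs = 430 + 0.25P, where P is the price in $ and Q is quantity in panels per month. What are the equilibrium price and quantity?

In direct form, Qd = 1215 - P.
Equating demand and supply, 1215 - P = 430 + 0.25P gives 1.25P = 785, so P* = 628.
Plugging P* into demand: Q* = 1215 - 628 = 587.

P* = 628, Q* = 587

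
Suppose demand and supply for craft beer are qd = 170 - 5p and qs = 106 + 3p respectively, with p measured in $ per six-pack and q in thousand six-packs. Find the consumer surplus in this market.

Consumer surplus = 1690

Equating demand and supply, 170 - 5p = 106 + 3p gives 8p = 64, so p* = 8.
Then q* = 170 - 5(8) = 130.
Demand choke price (qd = 0): p = 170/5 = 34. Consumer surplus = ½ × (34 - 8) × 130 = 1690.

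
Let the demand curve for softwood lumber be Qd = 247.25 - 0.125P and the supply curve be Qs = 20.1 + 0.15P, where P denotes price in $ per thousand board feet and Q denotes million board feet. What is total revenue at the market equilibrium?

Total revenue = 118944

Equating demand and supply, 247.25 - 0.125P = 20.1 + 0.15P gives 0.275P = 227.15, so P* = 826.
Then Q* = 247.25 - 0.125(826) = 144.
Total revenue = P* × Q* = 826 × 144 = 118944.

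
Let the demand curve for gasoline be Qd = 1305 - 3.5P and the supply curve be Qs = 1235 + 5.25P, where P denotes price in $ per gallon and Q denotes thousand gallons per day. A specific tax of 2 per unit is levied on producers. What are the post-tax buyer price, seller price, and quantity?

Producers keep P_s = P_b - 2 per unit, so supply in terms of the buyer price is Qs = 1224.5 + 5.25P_b.
Set Qd = Qs: 1305 - 3.5P_b = 1224.5 + 5.25P_b, so 80.5 = 8.75P_b and P_b = 9.2.
Then P_s = 9.2 - 2 = 7.2 and Q = 1305 - 3.5(9.2) = 1272.8.

P_b = 9.2, P_s = 7.2, Q = 1272.8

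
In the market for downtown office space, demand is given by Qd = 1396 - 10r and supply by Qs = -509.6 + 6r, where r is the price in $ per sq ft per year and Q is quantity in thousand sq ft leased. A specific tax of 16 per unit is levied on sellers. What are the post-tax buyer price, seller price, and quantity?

r_b = 125.1, r_s = 109.1, Q = 145

Sellers keep r_s = r_b - 16 per unit, so supply in terms of the buyer price is Qs = -605.6 + 6r_b.
Set Qd = Qs: 1396 - 10r_b = -605.6 + 6r_b, so 2001.6 = 16r_b and r_b = 125.1.
Then r_s = 125.1 - 16 = 109.1 and Q = 1396 - 10(125.1) = 145.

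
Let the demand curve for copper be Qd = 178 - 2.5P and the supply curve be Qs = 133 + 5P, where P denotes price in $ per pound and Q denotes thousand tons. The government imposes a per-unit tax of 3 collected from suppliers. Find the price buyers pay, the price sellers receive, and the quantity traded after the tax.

P_b = 8, P_s = 5, Q = 158

Suppliers keep P_s = P_b - 3 per unit, so supply in terms of the buyer price is Qs = 118 + 5P_b.
Set Qd = Qs: 178 - 2.5P_b = 118 + 5P_b, so 60 = 7.5P_b and P_b = 8.
So P_s = 5 and the quantity traded is Q = 178 - 2.5(8) = 158.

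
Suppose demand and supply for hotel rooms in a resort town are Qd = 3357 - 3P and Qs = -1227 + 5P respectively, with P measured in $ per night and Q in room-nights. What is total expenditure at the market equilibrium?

Total expenditure = 938574

The market clears where 3357 - 3P = -1227 + 5P. Rearranging, 8P = 4584, hence P* = 573.
From the demand curve, Q* = 3357 - 3(573) = 1638.
Total expenditure = P* × Q* = 573 × 1638 = 938574.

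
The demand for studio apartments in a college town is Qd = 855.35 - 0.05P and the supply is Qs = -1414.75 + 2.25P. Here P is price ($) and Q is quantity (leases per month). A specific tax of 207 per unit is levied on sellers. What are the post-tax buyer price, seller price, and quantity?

Sellers keep P_s = P_b - 207 per unit, so supply in terms of the buyer price is Qs = -1880.5 + 2.25P_b.
Market clearing requires 855.35 - 0.05P_b = -1880.5 + 2.25P_b; hence 2735.85 = 2.3P_b and P_b = 1189.5.
So P_s = 982.5 and the quantity traded is Q = 855.35 - 0.05(1189.5) = 795.875.

P_b = 1189.5, P_s = 982.5, Q = 795.875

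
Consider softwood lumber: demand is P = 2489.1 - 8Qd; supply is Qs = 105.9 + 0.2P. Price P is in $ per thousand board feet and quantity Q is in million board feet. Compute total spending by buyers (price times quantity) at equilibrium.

In direct form, Qd = 311.1375 - 0.125P.
Set Qd = Qs: 311.1375 - 0.125P = 105.9 + 0.2P, so 205.2375 = 0.325P and P* = 631.5.
From the demand curve, Q* = 311.1375 - 0.125(631.5) = 232.2.
Total spending by buyers = P* × Q* = 631.5 × 232.2 = 146634.3.

Total spending by buyers = 146634.3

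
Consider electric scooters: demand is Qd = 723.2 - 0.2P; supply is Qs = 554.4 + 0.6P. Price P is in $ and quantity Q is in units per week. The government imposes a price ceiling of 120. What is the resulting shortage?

At P = 120: Qd = 699.2 and Qs = 626.4.
Shortage = Qd - Qs = 699.2 - 626.4 = 72.8.

Shortage = 72.8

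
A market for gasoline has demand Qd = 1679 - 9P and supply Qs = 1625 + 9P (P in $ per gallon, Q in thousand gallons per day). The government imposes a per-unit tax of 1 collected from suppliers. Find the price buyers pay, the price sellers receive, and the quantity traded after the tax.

The tax drives a wedge P_b - P_s = 1. Substituting P_s = P_b - 1 into supply: Qs = 1616 + 9P_b.
Market clearing requires 1679 - 9P_b = 1616 + 9P_b; hence 63 = 18P_b and P_b = 3.5.
So P_s = 2.5 and the quantity traded is Q = 1679 - 9(3.5) = 1647.5.

P_b = 3.5, P_s = 2.5, Q = 1647.5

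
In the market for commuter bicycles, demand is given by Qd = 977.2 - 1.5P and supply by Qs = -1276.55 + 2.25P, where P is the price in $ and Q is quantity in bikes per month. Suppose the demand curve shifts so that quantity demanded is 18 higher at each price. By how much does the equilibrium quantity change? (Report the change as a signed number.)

ΔQ = 10.8

The market clears where 977.2 - 1.5P = -1276.55 + 2.25P. Rearranging, 3.75P = 2253.75, hence P* = 601.
Substitute back: Q* = 977.2 - 1.5(601) = 75.7.
After the shift, demand is Qd = 995.2 - 1.5P.
The new intersection has 2271.75 = 3.75P, i.e. P = 605.8, Q = 86.5.
ΔQ = 86.5 - 75.7 = 10.8.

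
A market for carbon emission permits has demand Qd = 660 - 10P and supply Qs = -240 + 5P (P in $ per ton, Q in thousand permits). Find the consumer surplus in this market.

Consumer surplus = 180

Equating demand and supply, 660 - 10P = -240 + 5P gives 15P = 900, so P* = 60.
Substitute back: Q* = 660 - 10(60) = 60.
Demand choke price (Qd = 0): P = 660/10 = 66. Consumer surplus = ½ × (66 - 60) × 60 = 180.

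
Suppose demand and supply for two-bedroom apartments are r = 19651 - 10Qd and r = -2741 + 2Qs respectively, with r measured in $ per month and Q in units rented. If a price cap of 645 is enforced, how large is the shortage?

Shortage = 207.6

Inverting to quantity form: Qd = 1965.1 - 0.1r and Qs = 1370.5 + 0.5r.
At r = 645: Qd = 1900.6 and Qs = 1693.
Shortage = Qd - Qs = 1900.6 - 1693 = 207.6.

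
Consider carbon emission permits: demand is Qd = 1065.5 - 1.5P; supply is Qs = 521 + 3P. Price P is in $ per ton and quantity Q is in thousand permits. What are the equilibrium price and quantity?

At equilibrium Qd = Qs, so 1065.5 - 1.5P = 521 + 3P; collecting terms, 544.5 = 4.5P and P* = 121.
Then Q* = 1065.5 - 1.5(121) = 884.

P* = 121, Q* = 884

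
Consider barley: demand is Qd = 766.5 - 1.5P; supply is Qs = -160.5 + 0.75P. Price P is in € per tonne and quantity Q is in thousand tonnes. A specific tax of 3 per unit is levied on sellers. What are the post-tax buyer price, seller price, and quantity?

With a tax of 3 on sellers, they supply based on the net price P_s = P_b - 3, so Qs = -162.75 + 0.75P_b.
Market clearing requires 766.5 - 1.5P_b = -162.75 + 0.75P_b; hence 929.25 = 2.25P_b and P_b = 413.
So P_s = 410 and the quantity traded is Q = 766.5 - 1.5(413) = 147.

P_b = 413, P_s = 410, Q = 147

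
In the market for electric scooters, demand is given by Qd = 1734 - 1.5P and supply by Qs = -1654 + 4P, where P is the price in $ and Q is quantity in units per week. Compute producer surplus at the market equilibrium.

Producer surplus = 82012.5

Set Qd = Qs: 1734 - 1.5P = -1654 + 4P, so 3388 = 5.5P and P* = 616.
Plugging P* into demand: Q* = 1734 - 1.5(616) = 810.
Supply choke price (Qs = 0): P = 413.5. Producer surplus = ½ × (616 - 413.5) × 810 = 82012.5.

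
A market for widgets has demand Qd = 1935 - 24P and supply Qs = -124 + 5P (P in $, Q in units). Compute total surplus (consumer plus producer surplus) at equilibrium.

The market clears where 1935 - 24P = -124 + 5P. Rearranging, 29P = 2059, hence P* = 71.
Then Q* = 1935 - 24(71) = 231.
Demand choke price = 80.625; supply choke price = 24.8. CS = ½(80.625 - 71)(231) = 1111.6875; PS = ½(71 - 24.8)(231) = 5336.1. Total surplus = 6447.7875.

Total surplus = 6447.7875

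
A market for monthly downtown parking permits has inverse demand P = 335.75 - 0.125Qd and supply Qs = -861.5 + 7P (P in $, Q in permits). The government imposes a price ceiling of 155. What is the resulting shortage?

Shortage = 1222.5

Rewriting in direct form: Qd = 2686 - 8P.
With P fixed at 155, quantity demanded is 1446 and quantity supplied is 223.5.
Shortage = Qd - Qs = 1446 - 223.5 = 1222.5.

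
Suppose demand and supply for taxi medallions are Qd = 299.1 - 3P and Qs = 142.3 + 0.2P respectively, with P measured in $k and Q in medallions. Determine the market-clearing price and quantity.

P* = 49, Q* = 152.1

The market clears where 299.1 - 3P = 142.3 + 0.2P. Rearranging, 3.2P = 156.8, hence P* = 49.
Then Q* = 299.1 - 3(49) = 152.1.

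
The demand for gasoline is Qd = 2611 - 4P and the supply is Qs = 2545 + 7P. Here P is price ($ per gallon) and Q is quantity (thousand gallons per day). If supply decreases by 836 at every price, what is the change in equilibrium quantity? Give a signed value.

The market clears where 2611 - 4P = 2545 + 7P. Rearranging, 11P = 66, hence P* = 6.
Then Q* = 2611 - 4(6) = 2587.
After the shift, supply is Qs = 1709 + 7P.
Re-solving, 11P = 902 gives P = 82 and Q = 2283.
ΔQ = 2283 - 2587 = -304.

ΔQ = -304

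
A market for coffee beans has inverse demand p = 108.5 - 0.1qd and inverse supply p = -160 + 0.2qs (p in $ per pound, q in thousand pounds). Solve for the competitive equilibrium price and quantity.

Rewriting in direct form: qd = 1085 - 10p and qs = 800 + 5p.
Equating demand and supply, 1085 - 10p = 800 + 5p gives 15p = 285, so p* = 19.
From the demand curve, q* = 1085 - 10(19) = 895.

p* = 19, q* = 895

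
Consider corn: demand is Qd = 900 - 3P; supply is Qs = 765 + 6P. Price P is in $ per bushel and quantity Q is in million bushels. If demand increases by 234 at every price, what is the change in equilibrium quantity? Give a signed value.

Set Qd = Qs: 900 - 3P = 765 + 6P, so 135 = 9P and P* = 15.
Then Q* = 900 - 3(15) = 855.
After the shift, demand is Qd = 1134 - 3P.
Re-solving, 9P = 369 gives P = 41 and Q = 1011.
ΔQ = 1011 - 855 = 156.

ΔQ = 156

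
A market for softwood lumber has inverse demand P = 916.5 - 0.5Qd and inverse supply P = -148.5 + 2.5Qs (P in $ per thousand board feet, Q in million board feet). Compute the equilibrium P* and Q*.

In direct form, Qd = 1833 - 2P and Qs = 59.4 + 0.4P.
Equating demand and supply, 1833 - 2P = 59.4 + 0.4P gives 2.4P = 1773.6, so P* = 739.
From the demand curve, Q* = 1833 - 2(739) = 355.

P* = 739, Q* = 355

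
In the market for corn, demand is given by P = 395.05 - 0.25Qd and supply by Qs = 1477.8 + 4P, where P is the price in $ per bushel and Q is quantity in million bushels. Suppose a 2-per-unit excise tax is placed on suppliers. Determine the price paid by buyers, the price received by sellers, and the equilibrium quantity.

P_b = 13.8, P_s = 11.8, Q = 1525

Rewriting in direct form: Qd = 1580.2 - 4P.
The tax drives a wedge P_b - P_s = 2. Substituting P_s = P_b - 2 into supply: Qs = 1469.8 + 4P_b.
Market clearing requires 1580.2 - 4P_b = 1469.8 + 4P_b; hence 110.4 = 8P_b and P_b = 13.8.
Then P_s = 13.8 - 2 = 11.8 and Q = 1580.2 - 4(13.8) = 1525.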